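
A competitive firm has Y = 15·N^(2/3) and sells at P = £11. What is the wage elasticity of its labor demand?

ε = -3

MP_N = (2/3)·15·N^(-1/3), so P·MP_N = w gives 110·N^(-1/3) = w.
Solving, N(w) = (110/w)^(3). This is a constant-elasticity form: N ∝ w^(−3), so ε = −3.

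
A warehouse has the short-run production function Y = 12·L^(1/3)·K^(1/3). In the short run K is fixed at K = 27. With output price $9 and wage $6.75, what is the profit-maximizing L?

L* = 64

With K = 27, MP_L = (1/3)·12·L^(-2/3)·27^(1/3) = 12·L^(-2/3).
Profit maximization for a price taker requires P·MP_L = w: 9·12·L^(-2/3) = 6.75.
So L^(-2/3) = 0.0625, which gives L = 64.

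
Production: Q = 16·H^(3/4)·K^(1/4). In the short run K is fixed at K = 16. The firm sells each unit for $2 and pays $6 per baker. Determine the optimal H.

H* = 4096

With K = 16, MP_H = (3/4)·16·H^(-1/4)·16^(1/4) = 24·H^(-1/4).
Profit maximization for a price taker requires P·MP_H = w: 2·24·H^(-1/4) = 6.
So H^(-1/4) = 0.125, which gives H = 4096.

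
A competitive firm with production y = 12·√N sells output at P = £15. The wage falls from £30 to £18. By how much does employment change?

ΔN = 16

From P·MP_N = w with MP_N = 6·N^(-1/2), the labor demand is N(w) = (90/w)^(2).
At w = 30: N = 9. At w = 18: N = 25.
ΔN = 25 − 9 = 16.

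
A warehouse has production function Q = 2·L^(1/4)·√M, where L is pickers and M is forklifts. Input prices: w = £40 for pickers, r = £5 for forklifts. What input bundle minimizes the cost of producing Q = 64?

L* = 16, M* = 256

Cost minimization requires the marginal rate of technical substitution to equal the input-price ratio: MP_L/MP_M = w/r.
Here MP_L/MP_M = (1/4)·(M/L)/(1/2) = 0.5·(M/L). Setting this equal to 40/5 = 8 gives M = 16L.
Substituting into Q = 64: 2·L^(1/4)·(16L)^(1/2) = 64.
Solving, L = 16 and M = 256.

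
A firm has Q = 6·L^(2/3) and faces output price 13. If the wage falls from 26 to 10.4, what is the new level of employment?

L* = 125

From P·MP_L = w with MP_L = 4·L^(-1/3), the labor demand is L(w) = (52/w)^(3).
At w = 26: L = 8. At w = 10.4: L = 125.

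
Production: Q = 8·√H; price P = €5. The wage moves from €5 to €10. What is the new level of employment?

From P·MP_H = w with MP_H = 4·H^(-1/2), the labor demand is H(w) = (20/w)^(2).
At w = 5: H = 16. At w = 10: H = 4.

H* = 4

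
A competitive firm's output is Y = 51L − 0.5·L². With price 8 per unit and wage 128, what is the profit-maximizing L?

L* = 35

The marginal product of L is MP_L = 51 − L.
A price-taking firm hires until the value of the marginal product equals the wage: P·MP_L = w, so 8·(51 − L) = 128.
Then 51 − L = 16, giving L = 35.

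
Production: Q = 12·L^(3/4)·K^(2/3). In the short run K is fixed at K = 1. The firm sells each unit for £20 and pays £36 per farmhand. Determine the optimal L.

With K = 1, MP_L = (3/4)·12·L^(-1/4)·1^(2/3) = 9·L^(-1/4).
Profit maximization for a price taker requires P·MP_L = w: 20·9·L^(-1/4) = 36.
So L^(-1/4) = 0.2, which gives L = 625.

L* = 625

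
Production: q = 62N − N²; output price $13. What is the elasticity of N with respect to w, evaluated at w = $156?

ε = -0.24

From P·MP_N = w with MP_N = 62 − 2N, labor demand is N(w) = (62 − w/13)/2.
dN/dw = −1/(26) = -1/26.
At w = 156, N = 25, so ε = (dN/dw)·(w/N) = (-1/26)·(156/25) = -0.24.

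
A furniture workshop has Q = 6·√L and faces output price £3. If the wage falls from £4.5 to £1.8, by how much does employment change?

From P·MP_L = w with MP_L = 3·L^(-1/2), the labor demand is L(w) = (9/w)^(2).
At w = 4.5: L = 4. At w = 1.8: L = 25.
ΔL = 25 − 4 = 21.

ΔL = 21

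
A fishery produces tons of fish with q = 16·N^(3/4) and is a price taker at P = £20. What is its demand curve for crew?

N(w) = (240/w)^(4)

MP_N = (3/4)·16·N^(-1/4) = 12·N^(-1/4).
Setting P·MP_N = w: 240·N^(-1/4) = w.
Solving for N: N^(-1/4) = w/240, so N = (240/w)^(4).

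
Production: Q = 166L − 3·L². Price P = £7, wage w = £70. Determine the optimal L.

The marginal product of L is MP_L = 166 − 6L.
A price-taking firm hires until the value of the marginal product equals the wage: P·MP_L = w, so 7·(166 − 6L) = 70.
Then 166 − 6L = 10, giving L = 26.

L* = 26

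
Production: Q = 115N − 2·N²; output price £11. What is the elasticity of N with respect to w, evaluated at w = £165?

From P·MP_N = w with MP_N = 115 − 4N, labor demand is N(w) = (115 − w/11)/4.
dN/dw = −1/(44) = -1/44.
At w = 165, N = 25, so ε = (dN/dw)·(w/N) = (-1/44)·(165/25) = -0.15.

ε = -0.15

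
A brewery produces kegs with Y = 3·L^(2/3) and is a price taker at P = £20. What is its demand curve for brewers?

MP_L = (2/3)·3·L^(-1/3) = 2·L^(-1/3).
Setting P·MP_L = w: 40·L^(-1/3) = w.
Solving for L: L^(-1/3) = w/40, so L = (40/w)^(3).

L(w) = 64000/w³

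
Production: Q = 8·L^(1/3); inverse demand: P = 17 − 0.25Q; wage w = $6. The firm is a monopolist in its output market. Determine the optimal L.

Marginal revenue from the inverse demand is MR = 17 − 0.5Q.
The marginal product is MP_L = (8/3)·L^(-2/3).
A monopolist hires until marginal revenue product equals the wage: MR·MP_L = w.
At L, Q = 8·L^(1/3). Substituting and solving: (17 − 4·L^(1/3))·(8/3)·L^(-2/3) = 6 gives L = 8.

L* = 8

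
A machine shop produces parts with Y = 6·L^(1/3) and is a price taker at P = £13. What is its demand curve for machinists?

L(w) = (26/w)^(3/2)

MP_L = (1/3)·6·L^(-2/3) = 2·L^(-2/3).
Setting P·MP_L = w: 26·L^(-2/3) = w.
Solving for L: L^(-2/3) = w/26, so L = (26/w)^(3/2).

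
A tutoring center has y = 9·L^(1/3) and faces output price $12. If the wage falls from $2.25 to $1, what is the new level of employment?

L* = 216

From P·MP_L = w with MP_L = 3·L^(-2/3), the labor demand is L(w) = (36/w)^(3/2).
At w = 2.25: L = 64. At w = 1: L = 216.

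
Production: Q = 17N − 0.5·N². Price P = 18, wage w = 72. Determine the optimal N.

N* = 13

The marginal product of N is MP_N = 17 − N.
A price-taking firm hires until the value of the marginal product equals the wage: P·MP_N = w, so 18·(17 − N) = 72.
Then 17 − N = 4, giving N = 13.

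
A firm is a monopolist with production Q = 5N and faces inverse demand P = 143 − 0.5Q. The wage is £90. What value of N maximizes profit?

Marginal revenue from the inverse demand is MR = 143 − Q.
The marginal product is MP_N = 5.
A monopolist hires until marginal revenue product equals the wage: MR·MP_N = w.
(143 − 5N)·5 = 90, so N = 25.

N* = 25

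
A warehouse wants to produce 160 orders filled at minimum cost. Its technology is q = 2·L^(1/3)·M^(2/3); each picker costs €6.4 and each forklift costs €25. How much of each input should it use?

L* = 125, M* = 64

Cost minimization requires the marginal rate of technical substitution to equal the input-price ratio: MP_L/MP_M = w/r.
Here MP_L/MP_M = (1/3)·(M/L)/(2/3) = 0.5·(M/L). Setting this equal to 6.4/25 = 0.256 gives M = 0.512L.
Substituting into q = 160: 2·L^(1/3)·(0.512L)^(2/3) = 160.
Solving, L = 125 and M = 64.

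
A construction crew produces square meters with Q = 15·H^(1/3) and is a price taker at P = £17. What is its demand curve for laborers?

H(w) = (85/w)^(3/2)

MP_H = (1/3)·15·H^(-2/3) = 5·H^(-2/3).
Setting P·MP_H = w: 85·H^(-2/3) = w.
Solving for H: H^(-2/3) = w/85, so H = (85/w)^(3/2).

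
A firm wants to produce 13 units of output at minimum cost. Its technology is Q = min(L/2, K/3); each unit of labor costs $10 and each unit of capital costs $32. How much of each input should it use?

L* = 26, K* = 39

With a fixed-proportions technology, the cost-minimizing bundle uses no slack in either input: L/2 = K/3 = Q.
So L = 2·13 = 26 and K = 3·13 = 39.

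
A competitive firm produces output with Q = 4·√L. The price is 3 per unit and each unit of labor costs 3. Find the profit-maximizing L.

L* = 4

MP_L = (1/2)·4·L^(-1/2) = 2·L^(-1/2).
Profit maximization for a price taker requires P·MP_L = w: 3·2·L^(-1/2) = 3.
So L^(-1/2) = 0.5, which gives L = 4.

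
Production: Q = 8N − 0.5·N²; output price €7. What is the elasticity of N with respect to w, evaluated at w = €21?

From P·MP_N = w with MP_N = 8 − N, labor demand is N(w) = 8 − w/7.
dN/dw = −1/(7) = -1/7.
At w = 21, N = 5, so ε = (dN/dw)·(w/N) = (-1/7)·(21/5) = -0.6.

ε = -0.6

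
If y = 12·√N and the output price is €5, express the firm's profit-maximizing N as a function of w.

N(w) = 900/w²

MP_N = (1/2)·12·N^(-1/2) = 6·N^(-1/2).
Setting P·MP_N = w: 30·N^(-1/2) = w.
Solving for N: N^(-1/2) = w/30, so N = (30/w)^(2).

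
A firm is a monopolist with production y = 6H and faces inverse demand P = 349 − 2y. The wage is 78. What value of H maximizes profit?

Marginal revenue from the inverse demand is MR = 349 − 4y.
The marginal product is MP_H = 6.
A monopolist hires until marginal revenue product equals the wage: MR·MP_H = w.
(349 − 24H)·6 = 78, so H = 14.

H* = 14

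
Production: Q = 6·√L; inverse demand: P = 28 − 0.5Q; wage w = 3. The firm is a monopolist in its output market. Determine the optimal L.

L* = 16

Marginal revenue from the inverse demand is MR = 28 − Q.
The marginal product is MP_L = 3·L^(-1/2).
A monopolist hires until marginal revenue product equals the wage: MR·MP_L = w.
At L, Q = 6·√L. Substituting and solving: (28 − 6·√L)·3·L^(-1/2) = 3 gives L = 16.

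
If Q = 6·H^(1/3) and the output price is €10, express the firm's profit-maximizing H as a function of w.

H(w) = (20/w)^(3/2)

MP_H = (1/3)·6·H^(-2/3) = 2·H^(-2/3).
Setting P·MP_H = w: 20·H^(-2/3) = w.
Solving for H: H^(-2/3) = w/20, so H = (20/w)^(3/2).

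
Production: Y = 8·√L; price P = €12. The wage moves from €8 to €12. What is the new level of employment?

From P·MP_L = w with MP_L = 4·L^(-1/2), the labor demand is L(w) = (48/w)^(2).
At w = 8: L = 36. At w = 12: L = 16.

L* = 16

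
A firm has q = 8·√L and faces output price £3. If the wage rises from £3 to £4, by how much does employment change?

From P·MP_L = w with MP_L = 4·L^(-1/2), the labor demand is L(w) = (12/w)^(2).
At w = 3: L = 16. At w = 4: L = 9.
ΔL = 9 − 16 = -7.

ΔL = -7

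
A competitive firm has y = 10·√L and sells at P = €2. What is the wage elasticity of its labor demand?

ε = -2

MP_L = (1/2)·10·L^(-1/2), so P·MP_L = w gives 10·L^(-1/2) = w.
Solving, L(w) = (10/w)^(2). This is a constant-elasticity form: L ∝ w^(−2), so ε = −2.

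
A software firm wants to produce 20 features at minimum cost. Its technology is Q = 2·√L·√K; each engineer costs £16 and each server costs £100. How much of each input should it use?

Cost minimization requires the marginal rate of technical substitution to equal the input-price ratio: MP_L/MP_K = w/r.
Here MP_L/MP_K = (1/2)·(K/L)/(1/2) = (K/L). Setting this equal to 16/100 = 0.16 gives K = 0.16L.
Substituting into Q = 20: 2·L^(1/2)·(0.16L)^(1/2) = 20.
Solving, L = 25 and K = 4.

L* = 25, K* = 4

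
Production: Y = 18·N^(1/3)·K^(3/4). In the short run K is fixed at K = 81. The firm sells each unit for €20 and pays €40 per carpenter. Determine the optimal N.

With K = 81, MP_N = (1/3)·18·N^(-2/3)·81^(3/4) = 162·N^(-2/3).
Profit maximization for a price taker requires P·MP_N = w: 20·162·N^(-2/3) = 40.
So N^(-2/3) = 1/81, which gives N = 729.

N* = 729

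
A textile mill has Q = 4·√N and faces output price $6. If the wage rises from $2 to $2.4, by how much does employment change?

ΔN = -11

From P·MP_N = w with MP_N = 2·N^(-1/2), the labor demand is N(w) = (12/w)^(2).
At w = 2: N = 36. At w = 2.4: N = 25.
ΔN = 25 − 36 = -11.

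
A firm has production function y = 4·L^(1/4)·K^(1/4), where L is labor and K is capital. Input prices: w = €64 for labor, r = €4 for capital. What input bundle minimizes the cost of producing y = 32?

L* = 16, K* = 256

Cost minimization requires the marginal rate of technical substitution to equal the input-price ratio: MP_L/MP_K = w/r.
Here MP_L/MP_K = (1/4)·(K/L)/(1/4) = (K/L). Setting this equal to 64/4 = 16 gives K = 16L.
Substituting into y = 32: 4·L^(1/4)·(16L)^(1/4) = 32.
Solving, L = 16 and K = 256.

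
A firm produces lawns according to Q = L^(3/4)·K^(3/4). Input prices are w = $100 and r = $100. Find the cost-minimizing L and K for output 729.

Cost minimization requires the marginal rate of technical substitution to equal the input-price ratio: MP_L/MP_K = w/r.
Here MP_L/MP_K = (3/4)·(K/L)/(3/4) = (K/L). Setting this equal to 100/100 = 1 gives K = L.
Substituting into Q = 729: L^(3/4)·(L)^(3/4) = 729.
Solving, L = 81 and K = 81.

L* = 81, K* = 81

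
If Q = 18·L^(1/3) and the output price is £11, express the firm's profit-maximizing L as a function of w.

L(w) = (66/w)^(3/2)

MP_L = (1/3)·18·L^(-2/3) = 6·L^(-2/3).
Setting P·MP_L = w: 66·L^(-2/3) = w.
Solving for L: L^(-2/3) = w/66, so L = (66/w)^(3/2).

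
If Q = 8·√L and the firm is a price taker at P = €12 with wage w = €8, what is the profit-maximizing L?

MP_L = (1/2)·8·L^(-1/2) = 4·L^(-1/2).
Profit maximization for a price taker requires P·MP_L = w: 12·4·L^(-1/2) = 8.
So L^(-1/2) = 1/6, which gives L = 36.

L* = 36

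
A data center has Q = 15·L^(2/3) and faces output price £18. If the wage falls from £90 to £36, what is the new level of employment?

From P·MP_L = w with MP_L = 10·L^(-1/3), the labor demand is L(w) = (180/w)^(3).
At w = 90: L = 8. At w = 36: L = 125.

L* = 125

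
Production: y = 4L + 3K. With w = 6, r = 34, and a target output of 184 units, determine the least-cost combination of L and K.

L* = 46, K* = 0

The inputs are perfect substitutes, so the firm uses whichever has the lower cost per unit of output.
Cost per unit of output via L is w/4 = 1.5; via K it is r/3 = 34/3. L is cheaper.
Producing y = 184 with L alone: L = 46, K = 0.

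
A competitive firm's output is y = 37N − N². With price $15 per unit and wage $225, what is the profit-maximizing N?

The marginal product of N is MP_N = 37 − 2N.
A price-taking firm hires until the value of the marginal product equals the wage: P·MP_N = w, so 15·(37 − 2N) = 225.
Then 37 − 2N = 15, giving N = 11.

N* = 11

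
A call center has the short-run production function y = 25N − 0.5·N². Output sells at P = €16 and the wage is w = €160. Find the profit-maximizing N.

The marginal product of N is MP_N = 25 − N.
A price-taking firm hires until the value of the marginal product equals the wage: P·MP_N = w, so 16·(25 − N) = 160.
Then 25 − N = 10, giving N = 15.

N* = 15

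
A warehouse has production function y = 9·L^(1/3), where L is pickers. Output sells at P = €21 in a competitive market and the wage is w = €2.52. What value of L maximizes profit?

L* = 125

MP_L = (1/3)·9·L^(-2/3) = 3·L^(-2/3).
Profit maximization for a price taker requires P·MP_L = w: 21·3·L^(-2/3) = 2.52.
So L^(-2/3) = 0.04, which gives L = 125.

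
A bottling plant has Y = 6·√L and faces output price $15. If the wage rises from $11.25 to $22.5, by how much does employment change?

From P·MP_L = w with MP_L = 3·L^(-1/2), the labor demand is L(w) = (45/w)^(2).
At w = 11.25: L = 16. At w = 22.5: L = 4.
ΔL = 4 − 16 = -12.

ΔL = -12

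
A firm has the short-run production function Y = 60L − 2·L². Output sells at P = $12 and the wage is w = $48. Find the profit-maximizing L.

The marginal product of L is MP_L = 60 − 4L.
A price-taking firm hires until the value of the marginal product equals the wage: P·MP_L = w, so 12·(60 − 4L) = 48.
Then 60 − 4L = 4, giving L = 14.

L* = 14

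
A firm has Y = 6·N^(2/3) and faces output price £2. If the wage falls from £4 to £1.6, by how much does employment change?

From P·MP_N = w with MP_N = 4·N^(-1/3), the labor demand is N(w) = (8/w)^(3).
At w = 4: N = 8. At w = 1.6: N = 125.
ΔN = 125 − 8 = 117.

ΔN = 117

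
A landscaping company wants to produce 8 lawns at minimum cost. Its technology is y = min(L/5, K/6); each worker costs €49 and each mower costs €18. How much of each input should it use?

With a fixed-proportions technology, the cost-minimizing bundle uses no slack in either input: L/5 = K/6 = y.
So L = 5·8 = 40 and K = 6·8 = 48.

L* = 40, K* = 48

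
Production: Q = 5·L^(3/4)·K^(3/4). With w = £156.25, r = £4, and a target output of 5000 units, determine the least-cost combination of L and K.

Cost minimization requires the marginal rate of technical substitution to equal the input-price ratio: MP_L/MP_K = w/r.
Here MP_L/MP_K = (3/4)·(K/L)/(3/4) = (K/L). Setting this equal to 156.25/4 = 39.0625 gives K = 39.0625L.
Substituting into Q = 5000: 5·L^(3/4)·(39.0625L)^(3/4) = 5000.
Solving, L = 16 and K = 625.

L* = 16, K* = 625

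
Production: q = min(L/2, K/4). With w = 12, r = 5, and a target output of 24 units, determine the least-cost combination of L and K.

With a fixed-proportions technology, the cost-minimizing bundle uses no slack in either input: L/2 = K/4 = q.
So L = 2·24 = 48 and K = 4·24 = 96.

L* = 48, K* = 96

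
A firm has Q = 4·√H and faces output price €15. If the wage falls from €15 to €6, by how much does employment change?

ΔH = 21

From P·MP_H = w with MP_H = 2·H^(-1/2), the labor demand is H(w) = (30/w)^(2).
At w = 15: H = 4. At w = 6: H = 25.
ΔH = 25 − 4 = 21.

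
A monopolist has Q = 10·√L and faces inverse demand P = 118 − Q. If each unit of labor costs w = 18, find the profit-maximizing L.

Marginal revenue from the inverse demand is MR = 118 − 2Q.
The marginal product is MP_L = 5·L^(-1/2).
A monopolist hires until marginal revenue product equals the wage: MR·MP_L = w.
At L, Q = 10·√L. Substituting and solving: (118 − 20·√L)·5·L^(-1/2) = 18 gives L = 25.

L* = 25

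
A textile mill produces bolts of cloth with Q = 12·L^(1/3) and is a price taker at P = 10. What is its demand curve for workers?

L(w) = (40/w)^(3/2)

MP_L = (1/3)·12·L^(-2/3) = 4·L^(-2/3).
Setting P·MP_L = w: 40·L^(-2/3) = w.
Solving for L: L^(-2/3) = w/40, so L = (40/w)^(3/2).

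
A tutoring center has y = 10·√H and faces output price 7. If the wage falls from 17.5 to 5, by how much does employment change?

From P·MP_H = w with MP_H = 5·H^(-1/2), the labor demand is H(w) = (35/w)^(2).
At w = 17.5: H = 4. At w = 5: H = 49.
ΔH = 49 − 4 = 45.

ΔH = 45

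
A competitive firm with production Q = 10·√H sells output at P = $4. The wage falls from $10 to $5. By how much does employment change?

ΔH = 12

From P·MP_H = w with MP_H = 5·H^(-1/2), the labor demand is H(w) = (20/w)^(2).
At w = 10: H = 4. At w = 5: H = 16.
ΔH = 16 − 4 = 12.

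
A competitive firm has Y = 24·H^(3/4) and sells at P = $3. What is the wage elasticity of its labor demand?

ε = -4

MP_H = (3/4)·24·H^(-1/4), so P·MP_H = w gives 54·H^(-1/4) = w.
Solving, H(w) = (54/w)^(4). This is a constant-elasticity form: H ∝ w^(−4), so ε = −4.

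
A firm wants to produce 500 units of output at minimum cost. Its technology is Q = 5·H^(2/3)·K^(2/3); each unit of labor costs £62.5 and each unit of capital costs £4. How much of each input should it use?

H* = 8, K* = 125

Cost minimization requires the marginal rate of technical substitution to equal the input-price ratio: MP_H/MP_K = w/r.
Here MP_H/MP_K = (2/3)·(K/H)/(2/3) = (K/H). Setting this equal to 62.5/4 = 15.625 gives K = 15.625H.
Substituting into Q = 500: 5·H^(2/3)·(15.625H)^(2/3) = 500.
Solving, H = 8 and K = 125.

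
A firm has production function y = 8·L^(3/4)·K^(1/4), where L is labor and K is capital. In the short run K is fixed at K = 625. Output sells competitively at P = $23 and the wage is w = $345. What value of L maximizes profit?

With K = 625, MP_L = (3/4)·8·L^(-1/4)·625^(1/4) = 30·L^(-1/4).
Profit maximization for a price taker requires P·MP_L = w: 23·30·L^(-1/4) = 345.
So L^(-1/4) = 0.5, which gives L = 16.

L* = 16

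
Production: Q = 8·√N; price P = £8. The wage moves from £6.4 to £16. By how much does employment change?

ΔN = -21

From P·MP_N = w with MP_N = 4·N^(-1/2), the labor demand is N(w) = (32/w)^(2).
At w = 6.4: N = 25. At w = 16: N = 4.
ΔN = 4 − 25 = -21.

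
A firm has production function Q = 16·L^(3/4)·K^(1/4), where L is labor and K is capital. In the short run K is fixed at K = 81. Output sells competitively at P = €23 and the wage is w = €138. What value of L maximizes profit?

L* = 1296

With K = 81, MP_L = (3/4)·16·L^(-1/4)·81^(1/4) = 36·L^(-1/4).
Profit maximization for a price taker requires P·MP_L = w: 23·36·L^(-1/4) = 138.
So L^(-1/4) = 1/6, which gives L = 1296.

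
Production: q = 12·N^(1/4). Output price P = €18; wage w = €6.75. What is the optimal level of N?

N* = 16

MP_N = (1/4)·12·N^(-3/4) = 3·N^(-3/4).
Profit maximization for a price taker requires P·MP_N = w: 18·3·N^(-3/4) = 6.75.
So N^(-3/4) = 0.125, which gives N = 16.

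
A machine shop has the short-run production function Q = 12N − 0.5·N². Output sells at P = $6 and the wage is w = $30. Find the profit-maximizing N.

The marginal product of N is MP_N = 12 − N.
A price-taking firm hires until the value of the marginal product equals the wage: P·MP_N = w, so 6·(12 − N) = 30.
Then 12 − N = 5, giving N = 7.

N* = 7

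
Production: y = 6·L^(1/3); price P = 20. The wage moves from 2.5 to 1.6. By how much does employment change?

From P·MP_L = w with MP_L = 2·L^(-2/3), the labor demand is L(w) = (40/w)^(3/2).
At w = 2.5: L = 64. At w = 1.6: L = 125.
ΔL = 125 − 64 = 61.

ΔL = 61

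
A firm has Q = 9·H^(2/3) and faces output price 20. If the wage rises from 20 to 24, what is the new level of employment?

From P·MP_H = w with MP_H = 6·H^(-1/3), the labor demand is H(w) = (120/w)^(3).
At w = 20: H = 216. At w = 24: H = 125.

H* = 125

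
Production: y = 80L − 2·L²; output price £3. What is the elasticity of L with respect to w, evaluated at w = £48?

From P·MP_L = w with MP_L = 80 − 4L, labor demand is L(w) = (80 − w/3)/4.
dL/dw = −1/(12) = -1/12.
At w = 48, L = 16, so ε = (dL/dw)·(w/L) = (-1/12)·(48/16) = -0.25.

ε = -0.25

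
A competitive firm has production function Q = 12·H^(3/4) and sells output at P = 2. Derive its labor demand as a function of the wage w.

MP_H = (3/4)·12·H^(-1/4) = 9·H^(-1/4).
Setting P·MP_H = w: 18·H^(-1/4) = w.
Solving for H: H^(-1/4) = w/18, so H = (18/w)^(4).

H(w) = 104976/w^(4)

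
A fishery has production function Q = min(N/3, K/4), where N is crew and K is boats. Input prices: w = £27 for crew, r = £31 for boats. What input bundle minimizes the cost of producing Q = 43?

N* = 129, K* = 172

With a fixed-proportions technology, the cost-minimizing bundle uses no slack in either input: N/3 = K/4 = Q.
So N = 3·43 = 129 and K = 4·43 = 172.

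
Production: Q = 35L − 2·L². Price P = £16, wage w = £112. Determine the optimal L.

The marginal product of L is MP_L = 35 − 4L.
A price-taking firm hires until the value of the marginal product equals the wage: P·MP_L = w, so 16·(35 − 4L) = 112.
Then 35 − 4L = 7, giving L = 7.

L* = 7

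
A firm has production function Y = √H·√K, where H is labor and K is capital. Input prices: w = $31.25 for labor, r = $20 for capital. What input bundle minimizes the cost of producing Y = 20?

H* = 16, K* = 25

Cost minimization requires the marginal rate of technical substitution to equal the input-price ratio: MP_H/MP_K = w/r.
Here MP_H/MP_K = (1/2)·(K/H)/(1/2) = (K/H). Setting this equal to 31.25/20 = 1.5625 gives K = 1.5625H.
Substituting into Y = 20: H^(1/2)·(1.5625H)^(1/2) = 20.
Solving, H = 16 and K = 25.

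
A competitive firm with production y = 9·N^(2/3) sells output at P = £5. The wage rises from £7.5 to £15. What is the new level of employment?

N* = 8

From P·MP_N = w with MP_N = 6·N^(-1/3), the labor demand is N(w) = (30/w)^(3).
At w = 7.5: N = 64. At w = 15: N = 8.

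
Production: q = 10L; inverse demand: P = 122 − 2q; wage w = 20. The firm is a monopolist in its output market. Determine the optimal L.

L* = 3

Marginal revenue from the inverse demand is MR = 122 − 4q.
The marginal product is MP_L = 10.
A monopolist hires until marginal revenue product equals the wage: MR·MP_L = w.
(122 − 40L)·10 = 20, so L = 3.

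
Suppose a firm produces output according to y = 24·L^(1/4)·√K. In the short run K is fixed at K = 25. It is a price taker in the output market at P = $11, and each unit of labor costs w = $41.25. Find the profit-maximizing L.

With K = 25, MP_L = (1/4)·24·L^(-3/4)·25^(1/2) = 30·L^(-3/4).
Profit maximization for a price taker requires P·MP_L = w: 11·30·L^(-3/4) = 41.25.
So L^(-3/4) = 0.125, which gives L = 16.

L* = 16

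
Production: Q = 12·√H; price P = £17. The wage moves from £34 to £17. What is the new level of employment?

H* = 36

From P·MP_H = w with MP_H = 6·H^(-1/2), the labor demand is H(w) = (102/w)^(2).
At w = 34: H = 9. At w = 17: H = 36.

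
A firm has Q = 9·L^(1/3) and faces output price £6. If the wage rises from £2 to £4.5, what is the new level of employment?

L* = 8

From P·MP_L = w with MP_L = 3·L^(-2/3), the labor demand is L(w) = (18/w)^(3/2).
At w = 2: L = 27. At w = 4.5: L = 8.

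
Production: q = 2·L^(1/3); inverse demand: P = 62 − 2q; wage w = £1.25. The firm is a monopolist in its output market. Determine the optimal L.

L* = 64

Marginal revenue from the inverse demand is MR = 62 − 4q.
The marginal product is MP_L = (2/3)·L^(-2/3).
A monopolist hires until marginal revenue product equals the wage: MR·MP_L = w.
At L, q = 2·L^(1/3). Substituting and solving: (62 − 8·L^(1/3))·(2/3)·L^(-2/3) = 1.25 gives L = 64.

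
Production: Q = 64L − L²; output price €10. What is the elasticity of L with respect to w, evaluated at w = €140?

From P·MP_L = w with MP_L = 64 − 2L, labor demand is L(w) = (64 − w/10)/2.
dL/dw = −1/(20) = -0.05.
At w = 140, L = 25, so ε = (dL/dw)·(w/L) = (-0.05)·(140/25) = -0.28.

ε = -0.28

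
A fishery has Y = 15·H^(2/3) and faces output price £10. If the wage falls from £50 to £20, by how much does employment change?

ΔH = 117

From P·MP_H = w with MP_H = 10·H^(-1/3), the labor demand is H(w) = (100/w)^(3).
At w = 50: H = 8. At w = 20: H = 125.
ΔH = 125 − 8 = 117.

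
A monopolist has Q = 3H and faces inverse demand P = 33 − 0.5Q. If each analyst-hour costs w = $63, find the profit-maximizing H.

H* = 4

Marginal revenue from the inverse demand is MR = 33 − Q.
The marginal product is MP_H = 3.
A monopolist hires until marginal revenue product equals the wage: MR·MP_H = w.
(33 − 3H)·3 = 63, so H = 4.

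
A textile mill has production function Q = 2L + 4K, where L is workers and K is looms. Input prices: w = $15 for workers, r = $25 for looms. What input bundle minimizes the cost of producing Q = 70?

L* = 0, K* = 17.5

The inputs are perfect substitutes, so the firm uses whichever has the lower cost per unit of output.
Cost per unit of output via L is w/2 = 7.5; via K it is r/4 = 6.25. K is cheaper.
Producing Q = 70 with K alone: L = 0, K = 17.5.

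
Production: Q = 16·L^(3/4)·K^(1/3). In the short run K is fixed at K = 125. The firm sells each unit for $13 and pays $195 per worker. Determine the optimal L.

L* = 256

With K = 125, MP_L = (3/4)·16·L^(-1/4)·125^(1/3) = 60·L^(-1/4).
Profit maximization for a price taker requires P·MP_L = w: 13·60·L^(-1/4) = 195.
So L^(-1/4) = 0.25, which gives L = 256.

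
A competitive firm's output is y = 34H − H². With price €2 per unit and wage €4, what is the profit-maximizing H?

The marginal product of H is MP_H = 34 − 2H.
A price-taking firm hires until the value of the marginal product equals the wage: P·MP_H = w, so 2·(34 − 2H) = 4.
Then 34 − 2H = 2, giving H = 16.

H* = 16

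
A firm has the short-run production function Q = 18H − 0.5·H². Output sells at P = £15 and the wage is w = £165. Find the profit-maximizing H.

H* = 7

The marginal product of H is MP_H = 18 − H.
A price-taking firm hires until the value of the marginal product equals the wage: P·MP_H = w, so 15·(18 − H) = 165.
Then 18 − H = 11, giving H = 7.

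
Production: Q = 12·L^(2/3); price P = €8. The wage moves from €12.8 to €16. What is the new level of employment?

From P·MP_L = w with MP_L = 8·L^(-1/3), the labor demand is L(w) = (64/w)^(3).
At w = 12.8: L = 125. At w = 16: L = 64.

L* = 64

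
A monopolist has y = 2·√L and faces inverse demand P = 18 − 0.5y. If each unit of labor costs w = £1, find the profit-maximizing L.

L* = 36

Marginal revenue from the inverse demand is MR = 18 − y.
The marginal product is MP_L = L^(-1/2).
A monopolist hires until marginal revenue product equals the wage: MR·MP_L = w.
At L, y = 2·√L. Substituting and solving: (18 − 2·√L)·L^(-1/2) = 1 gives L = 36.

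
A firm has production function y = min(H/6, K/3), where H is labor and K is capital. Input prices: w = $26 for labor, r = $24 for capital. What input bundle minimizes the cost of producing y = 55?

H* = 330, K* = 165

With a fixed-proportions technology, the cost-minimizing bundle uses no slack in either input: H/6 = K/3 = y.
So H = 6·55 = 330 and K = 3·55 = 165.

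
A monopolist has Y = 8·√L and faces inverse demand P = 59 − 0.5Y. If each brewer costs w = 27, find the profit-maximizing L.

L* = 16

Marginal revenue from the inverse demand is MR = 59 − Y.
The marginal product is MP_L = 4·L^(-1/2).
A monopolist hires until marginal revenue product equals the wage: MR·MP_L = w.
At L, Y = 8·√L. Substituting and solving: (59 − 8·√L)·4·L^(-1/2) = 27 gives L = 16.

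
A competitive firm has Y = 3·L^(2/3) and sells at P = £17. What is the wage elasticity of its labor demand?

ε = -3

MP_L = (2/3)·3·L^(-1/3), so P·MP_L = w gives 34·L^(-1/3) = w.
Solving, L(w) = (34/w)^(3). This is a constant-elasticity form: L ∝ w^(−3), so ε = −3.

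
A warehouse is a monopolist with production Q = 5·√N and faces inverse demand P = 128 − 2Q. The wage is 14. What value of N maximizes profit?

Marginal revenue from the inverse demand is MR = 128 − 4Q.
The marginal product is MP_N = 2.5·N^(-1/2).
A monopolist hires until marginal revenue product equals the wage: MR·MP_N = w.
At N, Q = 5·√N. Substituting and solving: (128 − 20·√N)·2.5·N^(-1/2) = 14 gives N = 25.

N* = 25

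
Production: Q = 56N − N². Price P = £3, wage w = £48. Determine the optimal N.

N* = 20

The marginal product of N is MP_N = 56 − 2N.
A price-taking firm hires until the value of the marginal product equals the wage: P·MP_N = w, so 3·(56 − 2N) = 48.
Then 56 − 2N = 16, giving N = 20.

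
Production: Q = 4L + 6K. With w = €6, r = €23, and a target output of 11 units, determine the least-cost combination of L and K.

L* = 2.75, K* = 0

The inputs are perfect substitutes, so the firm uses whichever has the lower cost per unit of output.
Cost per unit of output via L is w/4 = 1.5; via K it is r/6 = 23/6. L is cheaper.
Producing Q = 11 with L alone: L = 2.75, K = 0.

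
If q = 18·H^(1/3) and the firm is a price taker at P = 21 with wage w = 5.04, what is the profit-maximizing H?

MP_H = (1/3)·18·H^(-2/3) = 6·H^(-2/3).
Profit maximization for a price taker requires P·MP_H = w: 21·6·H^(-2/3) = 5.04.
So H^(-2/3) = 0.04, which gives H = 125.

H* = 125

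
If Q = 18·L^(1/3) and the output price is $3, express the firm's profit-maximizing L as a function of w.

MP_L = (1/3)·18·L^(-2/3) = 6·L^(-2/3).
Setting P·MP_L = w: 18·L^(-2/3) = w.
Solving for L: L^(-2/3) = w/18, so L = (18/w)^(3/2).

L(w) = (18/w)^(3/2)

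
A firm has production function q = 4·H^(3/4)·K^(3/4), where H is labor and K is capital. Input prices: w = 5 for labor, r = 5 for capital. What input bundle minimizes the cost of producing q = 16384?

H* = 256, K* = 256

Cost minimization requires the marginal rate of technical substitution to equal the input-price ratio: MP_H/MP_K = w/r.
Here MP_H/MP_K = (3/4)·(K/H)/(3/4) = (K/H). Setting this equal to 5/5 = 1 gives K = H.
Substituting into q = 16384: 4·H^(3/4)·(H)^(3/4) = 16384.
Solving, H = 256 and K = 256.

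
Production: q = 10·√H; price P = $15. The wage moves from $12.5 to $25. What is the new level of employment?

H* = 9

From P·MP_H = w with MP_H = 5·H^(-1/2), the labor demand is H(w) = (75/w)^(2).
At w = 12.5: H = 36. At w = 25: H = 9.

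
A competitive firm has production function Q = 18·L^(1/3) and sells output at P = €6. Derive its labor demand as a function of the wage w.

MP_L = (1/3)·18·L^(-2/3) = 6·L^(-2/3).
Setting P·MP_L = w: 36·L^(-2/3) = w.
Solving for L: L^(-2/3) = w/36, so L = (36/w)^(3/2).

L(w) = (36/w)^(3/2)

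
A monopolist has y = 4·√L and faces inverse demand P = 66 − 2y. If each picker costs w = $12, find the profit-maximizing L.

Marginal revenue from the inverse demand is MR = 66 − 4y.
The marginal product is MP_L = 2·L^(-1/2).
A monopolist hires until marginal revenue product equals the wage: MR·MP_L = w.
At L, y = 4·√L. Substituting and solving: (66 − 16·√L)·2·L^(-1/2) = 12 gives L = 9.

L* = 9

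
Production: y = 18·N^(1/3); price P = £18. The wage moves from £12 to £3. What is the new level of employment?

N* = 216

From P·MP_N = w with MP_N = 6·N^(-2/3), the labor demand is N(w) = (108/w)^(3/2).
At w = 12: N = 27. At w = 3: N = 216.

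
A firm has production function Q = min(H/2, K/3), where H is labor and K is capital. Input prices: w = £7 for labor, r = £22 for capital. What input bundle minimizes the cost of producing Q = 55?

H* = 110, K* = 165

With a fixed-proportions technology, the cost-minimizing bundle uses no slack in either input: H/2 = K/3 = Q.
So H = 2·55 = 110 and K = 3·55 = 165.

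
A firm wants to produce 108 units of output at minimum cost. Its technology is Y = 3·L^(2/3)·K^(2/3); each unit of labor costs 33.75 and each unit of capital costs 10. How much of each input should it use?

L* = 8, K* = 27

Cost minimization requires the marginal rate of technical substitution to equal the input-price ratio: MP_L/MP_K = w/r.
Here MP_L/MP_K = (2/3)·(K/L)/(2/3) = (K/L). Setting this equal to 33.75/10 = 3.375 gives K = 3.375L.
Substituting into Y = 108: 3·L^(2/3)·(3.375L)^(2/3) = 108.
Solving, L = 8 and K = 27.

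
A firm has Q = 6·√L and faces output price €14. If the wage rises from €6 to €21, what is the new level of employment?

From P·MP_L = w with MP_L = 3·L^(-1/2), the labor demand is L(w) = (42/w)^(2).
At w = 6: L = 49. At w = 21: L = 4.

L* = 4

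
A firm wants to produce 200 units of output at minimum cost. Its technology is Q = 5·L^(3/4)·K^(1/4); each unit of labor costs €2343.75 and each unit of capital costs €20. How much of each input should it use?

L* = 16, K* = 625

Cost minimization requires the marginal rate of technical substitution to equal the input-price ratio: MP_L/MP_K = w/r.
Here MP_L/MP_K = (3/4)·(K/L)/(1/4) = 3·(K/L). Setting this equal to 2343.75/20 = 117.1875 gives K = 39.0625L.
Substituting into Q = 200: 5·L^(3/4)·(39.0625L)^(1/4) = 200.
Solving, L = 16 and K = 625.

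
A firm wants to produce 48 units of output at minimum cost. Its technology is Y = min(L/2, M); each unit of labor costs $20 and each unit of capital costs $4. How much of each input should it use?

With a fixed-proportions technology, the cost-minimizing bundle uses no slack in either input: L/2 = M = Y.
So L = 2·48 = 96 and M = 48.

L* = 96, M* = 48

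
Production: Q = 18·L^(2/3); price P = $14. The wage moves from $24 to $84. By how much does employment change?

From P·MP_L = w with MP_L = 12·L^(-1/3), the labor demand is L(w) = (168/w)^(3).
At w = 24: L = 343. At w = 84: L = 8.
ΔL = 8 − 343 = -335.

ΔL = -335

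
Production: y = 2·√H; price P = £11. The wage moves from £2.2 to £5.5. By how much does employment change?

From P·MP_H = w with MP_H = H^(-1/2), the labor demand is H(w) = (11/w)^(2).
At w = 2.2: H = 25. At w = 5.5: H = 4.
ΔH = 4 − 25 = -21.

ΔH = -21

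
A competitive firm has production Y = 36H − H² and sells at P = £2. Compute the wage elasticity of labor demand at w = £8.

From P·MP_H = w with MP_H = 36 − 2H, labor demand is H(w) = (36 − w/2)/2.
dH/dw = −1/(4) = -0.25.
At w = 8, H = 16, so ε = (dH/dw)·(w/H) = (-0.25)·(8/16) = -0.125.

ε = -0.125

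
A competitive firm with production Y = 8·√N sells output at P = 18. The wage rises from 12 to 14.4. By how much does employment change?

From P·MP_N = w with MP_N = 4·N^(-1/2), the labor demand is N(w) = (72/w)^(2).
At w = 12: N = 36. At w = 14.4: N = 25.
ΔN = 25 − 36 = -11.

ΔN = -11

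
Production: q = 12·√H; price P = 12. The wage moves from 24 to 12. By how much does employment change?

From P·MP_H = w with MP_H = 6·H^(-1/2), the labor demand is H(w) = (72/w)^(2).
At w = 24: H = 9. At w = 12: H = 36.
ΔH = 36 − 9 = 27.

ΔH = 27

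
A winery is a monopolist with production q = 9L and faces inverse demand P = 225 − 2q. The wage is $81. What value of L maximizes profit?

Marginal revenue from the inverse demand is MR = 225 − 4q.
The marginal product is MP_L = 9.
A monopolist hires until marginal revenue product equals the wage: MR·MP_L = w.
(225 − 36L)·9 = 81, so L = 6.

L* = 6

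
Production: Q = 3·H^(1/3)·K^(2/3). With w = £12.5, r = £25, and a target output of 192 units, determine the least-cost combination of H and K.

Cost minimization requires the marginal rate of technical substitution to equal the input-price ratio: MP_H/MP_K = w/r.
Here MP_H/MP_K = (1/3)·(K/H)/(2/3) = 0.5·(K/H). Setting this equal to 12.5/25 = 0.5 gives K = H.
Substituting into Q = 192: 3·H^(1/3)·(H)^(2/3) = 192.
Solving, H = 64 and K = 64.

H* = 64, K* = 64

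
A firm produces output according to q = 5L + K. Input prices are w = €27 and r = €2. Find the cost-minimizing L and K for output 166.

The inputs are perfect substitutes, so the firm uses whichever has the lower cost per unit of output.
Cost per unit of output via L is 5.4; via K it is 2. K is cheaper.
Producing q = 166 with K alone: L = 0, K = 166.

L* = 0, K* = 166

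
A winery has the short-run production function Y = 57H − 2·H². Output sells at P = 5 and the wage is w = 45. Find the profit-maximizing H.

H* = 12

The marginal product of H is MP_H = 57 − 4H.
A price-taking firm hires until the value of the marginal product equals the wage: P·MP_H = w, so 5·(57 − 4H) = 45.
Then 57 − 4H = 9, giving H = 12.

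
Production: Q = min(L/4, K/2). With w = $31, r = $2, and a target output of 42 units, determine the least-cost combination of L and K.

L* = 168, K* = 84

With a fixed-proportions technology, the cost-minimizing bundle uses no slack in either input: L/4 = K/2 = Q.
So L = 4·42 = 168 and K = 2·42 = 84.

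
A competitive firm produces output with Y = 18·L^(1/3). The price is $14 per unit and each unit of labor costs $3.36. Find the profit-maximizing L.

MP_L = (1/3)·18·L^(-2/3) = 6·L^(-2/3).
Profit maximization for a price taker requires P·MP_L = w: 14·6·L^(-2/3) = 3.36.
So L^(-2/3) = 0.04, which gives L = 125.

L* = 125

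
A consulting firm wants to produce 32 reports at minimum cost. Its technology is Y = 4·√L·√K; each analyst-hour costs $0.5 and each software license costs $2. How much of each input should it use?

Cost minimization requires the marginal rate of technical substitution to equal the input-price ratio: MP_L/MP_K = w/r.
Here MP_L/MP_K = (1/2)·(K/L)/(1/2) = (K/L). Setting this equal to 0.5/2 = 0.25 gives K = 0.25L.
Substituting into Y = 32: 4·L^(1/2)·(0.25L)^(1/2) = 32.
Solving, L = 16 and K = 4.

L* = 16, K* = 4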